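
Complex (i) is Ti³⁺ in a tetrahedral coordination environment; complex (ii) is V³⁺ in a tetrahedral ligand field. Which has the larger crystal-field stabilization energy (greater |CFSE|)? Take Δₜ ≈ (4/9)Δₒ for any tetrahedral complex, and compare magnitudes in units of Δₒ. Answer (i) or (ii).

(ii)

(i): Group 4 minus oxidation state +3 gives a d¹ configuration for Ti³⁺; Tetrahedral splitting is small, so the complex is high-spin; e¹ t₂⁰, CFSE = -0.6Δₜ ≈ -0.27Δₒ.
(ii): V sits in group 5; removing 3 electrons leaves V³⁺ with 5 − 3 = 2 d electrons; With tetrahedral geometry the complex is necessarily high-spin; e² t₂⁰, CFSE = -1.2Δₜ ≈ -0.53Δₒ.
So (ii) has the larger |CFSE|.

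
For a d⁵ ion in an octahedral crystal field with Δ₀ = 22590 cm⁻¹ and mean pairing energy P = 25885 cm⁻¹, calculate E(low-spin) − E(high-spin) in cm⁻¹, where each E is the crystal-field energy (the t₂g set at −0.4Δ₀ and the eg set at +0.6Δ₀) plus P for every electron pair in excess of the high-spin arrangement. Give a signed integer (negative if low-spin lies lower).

6590

High-spin d⁵ fills as t₂g³ eg² with CFSE 3(−0.4) + 2(+0.6) = 0.0Δ₀ = 0 cm⁻¹.
Low-spin t₂g⁵ eg⁰ gives -2.0Δ₀ = -45180 cm⁻¹, but forming 2 extra pairs costs 2P = 51770 cm⁻¹, so E(LS) = -45180 + 51770 = 6590 cm⁻¹.
E(LS) − E(HS) = 6590 − (0) = 6590 cm⁻¹.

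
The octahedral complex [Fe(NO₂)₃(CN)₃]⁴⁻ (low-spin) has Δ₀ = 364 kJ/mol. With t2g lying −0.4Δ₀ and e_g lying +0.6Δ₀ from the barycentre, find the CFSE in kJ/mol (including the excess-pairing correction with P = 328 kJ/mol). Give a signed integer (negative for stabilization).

Ligand charges: 3×(-1) from NO₂⁻ and 3×(-1) from CN⁻ sum to -6; with overall charge -4, Fe is +2.
Group 8 minus oxidation state +2 gives a d⁶ configuration for Fe²⁺.
Configuration: t2g^6 e_g^0.
Orbital CFSE = 6(-0.4) + 0(0.6) = -2.4Δ₀ = -2.4 × 364 = -874 kJ/mol.
High-spin d⁶ would be t2g^4 e_g^2 with 1 pair; low-spin has 3, so 2 excess pairs cost +2P = +656 kJ/mol.
Net CFSE = -874 + 656 = -218 kJ/mol.

-218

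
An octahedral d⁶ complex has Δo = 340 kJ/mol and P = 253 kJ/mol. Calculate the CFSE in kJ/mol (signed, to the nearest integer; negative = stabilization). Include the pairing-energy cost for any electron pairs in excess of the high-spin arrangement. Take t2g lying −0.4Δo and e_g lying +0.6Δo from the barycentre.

Since Δo = 340 kJ/mol > P = 253 kJ/mol, the complex adopts the low-spin configuration.
Filling d⁶ accordingly: t2g^6 e_g^0.
Orbital CFSE = -2.4Δo = -2.4 × 340 = -816 kJ/mol.
Excess pairs vs high-spin: 3 − 1 = 2; pairing cost = +506 kJ/mol.
Net CFSE = -816 + 506 = -310 kJ/mol.

-310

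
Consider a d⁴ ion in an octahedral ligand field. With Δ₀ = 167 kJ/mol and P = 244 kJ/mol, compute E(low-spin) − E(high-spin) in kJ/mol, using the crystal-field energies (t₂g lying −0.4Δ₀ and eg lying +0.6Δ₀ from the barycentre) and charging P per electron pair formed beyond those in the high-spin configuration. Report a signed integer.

77

High-spin: t₂g³ eg¹, CFSE = -0.6Δ₀ = -100 kJ/mol.
Low-spin t₂g⁴ eg⁰ gives -1.6Δ₀ = -267 kJ/mol, but forming 1 extra pair costs 1P = 244 kJ/mol, so E(LS) = -267 + 244 = -23 kJ/mol.
Thus E(LS) − E(HS) = 77 kJ/mol.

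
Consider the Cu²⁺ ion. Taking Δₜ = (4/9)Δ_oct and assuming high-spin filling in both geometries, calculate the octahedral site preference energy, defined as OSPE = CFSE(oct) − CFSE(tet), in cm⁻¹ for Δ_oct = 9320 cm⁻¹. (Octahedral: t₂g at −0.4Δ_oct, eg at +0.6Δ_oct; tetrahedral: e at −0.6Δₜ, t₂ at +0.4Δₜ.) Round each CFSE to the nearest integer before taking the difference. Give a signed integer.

-3935

Cu²⁺: group 11, so d-count = 11 − 2 = 9.
Octahedral (high-spin): t2g^6 e_g^3, CFSE = 6(−0.4) + 3(+0.6) = -0.6Δ_oct = -0.6 × 9320 = -5592 cm⁻¹.
Tetrahedral: e^4 t2^5, CFSE = 4(−0.6) + 5(+0.4) = -0.4Δₜ = -0.4 × (4/9) × 9320 = -1657 cm⁻¹.
OSPE = -5592 − (-1657) = -3935 cm⁻¹.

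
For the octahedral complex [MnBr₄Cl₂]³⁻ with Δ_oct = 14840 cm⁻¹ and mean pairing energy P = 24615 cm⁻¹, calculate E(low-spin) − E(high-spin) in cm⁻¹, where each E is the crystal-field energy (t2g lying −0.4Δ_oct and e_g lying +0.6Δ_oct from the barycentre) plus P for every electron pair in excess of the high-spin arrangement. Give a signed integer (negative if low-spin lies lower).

Ligand charges: 4×(-1) from Br⁻ and 2×(-1) from Cl⁻ sum to -6; with overall charge -3, Mn is +3.
Mn sits in group 7; removing 3 electrons leaves Mn³⁺ with 7 − 3 = 4 d electrons.
High-spin d⁴ fills as t2g^3 e_g^1 with CFSE 3(−0.4) + 1(+0.6) = -0.6Δ_oct = -8904 cm⁻¹.
Low-spin t2g^4 e_g^0 gives -1.6Δ_oct = -23744 cm⁻¹, but forming 1 extra pair costs 1P = 24615 cm⁻¹, so E(LS) = -23744 + 24615 = 871 cm⁻¹.
The difference is 871 − (-8904) = 9775 cm⁻¹, so high-spin lies lower.

9775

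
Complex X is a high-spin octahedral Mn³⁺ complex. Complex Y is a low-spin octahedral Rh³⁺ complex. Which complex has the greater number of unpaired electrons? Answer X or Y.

X

X: Mn is in group 7, so Mn³⁺ is d⁴ (7 − 3 = 4); t2g^3 e_g^1 → 4 unpaired.
Y: Group 9 minus oxidation state +3 gives a d⁶ configuration for Rh³⁺; t₂g⁶ eg⁰ → 0 unpaired.
So X has more unpaired electrons.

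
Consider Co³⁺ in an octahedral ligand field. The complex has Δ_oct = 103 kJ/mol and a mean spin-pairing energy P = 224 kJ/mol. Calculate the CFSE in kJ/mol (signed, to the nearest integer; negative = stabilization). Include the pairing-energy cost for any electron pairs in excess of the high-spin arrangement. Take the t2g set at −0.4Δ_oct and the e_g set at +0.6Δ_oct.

Co sits in group 9; removing 3 electrons leaves Co³⁺ with 9 − 3 = 6 d electrons.
Since Δ_oct = 103 kJ/mol < P = 224 kJ/mol, the complex adopts the high-spin configuration.
That gives t2g^4 e_g^2.
Orbital CFSE = -0.4Δ_oct = -0.4 × 103 = -41 kJ/mol.
High-spin has no excess pairs, so no pairing correction applies.

-41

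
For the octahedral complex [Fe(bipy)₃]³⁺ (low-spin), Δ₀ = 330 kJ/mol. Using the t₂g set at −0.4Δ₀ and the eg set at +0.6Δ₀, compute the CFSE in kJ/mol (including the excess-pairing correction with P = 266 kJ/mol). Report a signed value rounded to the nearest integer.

bipy is neutral, so the +3 overall charge sits on Fe: oxidation state +3.
Group 8 minus oxidation state +3 gives a d⁵ configuration for Fe³⁺.
Configuration: t₂g⁵ eg⁰.
The orbital stabilization is -2.0Δ₀ = -2.0 × 330 = -660 kJ/mol.
Relative to high-spin t₂g³ eg² (0 paired), the low-spin configuration has 2 additional pairs, contributing +2 × 266 = +532 kJ/mol.
Overall CFSE = -660 + 532 = -128 kJ/mol.

-128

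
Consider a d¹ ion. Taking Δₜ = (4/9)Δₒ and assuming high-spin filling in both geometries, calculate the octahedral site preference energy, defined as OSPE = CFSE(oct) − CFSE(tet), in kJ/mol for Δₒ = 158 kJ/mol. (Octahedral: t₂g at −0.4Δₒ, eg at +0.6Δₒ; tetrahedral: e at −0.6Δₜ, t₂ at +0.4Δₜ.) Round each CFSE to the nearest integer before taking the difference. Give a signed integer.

-21

Octahedral (high-spin): t₂g¹ eg⁰, CFSE = 1(−0.4) + 0(+0.6) = -0.4Δₒ = -0.4 × 158 = -63 kJ/mol.
In a tetrahedral site the filling is e¹ t₂⁰: CFSE(tet) = -0.6Δₜ = -0.6 × (4/9)(158) = -42 kJ/mol.
OSPE = CFSE(oct) − CFSE(tet) = -63 − (-42) = -21 kJ/mol.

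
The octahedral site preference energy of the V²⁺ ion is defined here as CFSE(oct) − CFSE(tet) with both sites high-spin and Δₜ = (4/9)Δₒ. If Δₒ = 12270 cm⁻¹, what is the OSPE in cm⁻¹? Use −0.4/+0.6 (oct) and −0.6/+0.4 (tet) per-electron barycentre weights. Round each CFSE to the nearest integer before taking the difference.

V²⁺: group 5, so d-count = 5 − 2 = 3.
Octahedral (high-spin): t₂g³ eg⁰, CFSE = 3(−0.4) + 0(+0.6) = -1.2Δₒ = -1.2 × 12270 = -14724 cm⁻¹.
In a tetrahedral site the filling is e² t₂¹: CFSE(tet) = -0.8Δₜ = -0.8 × (4/9)(12270) = -4363 cm⁻¹.
OSPE = -14724 − (-4363) = -10361 cm⁻¹.

-10361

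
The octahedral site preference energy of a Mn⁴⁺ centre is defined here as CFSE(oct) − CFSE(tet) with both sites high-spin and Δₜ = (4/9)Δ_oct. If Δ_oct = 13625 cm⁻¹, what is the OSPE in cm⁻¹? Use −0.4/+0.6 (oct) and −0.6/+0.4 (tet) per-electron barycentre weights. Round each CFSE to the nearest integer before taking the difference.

-11506

Mn⁴⁺: group 7, so d-count = 7 − 4 = 3.
Octahedral high-spin t₂g³ eg⁰: CFSE = -1.2 × 13625 = -16350 cm⁻¹.
In a tetrahedral site the filling is e² t₂¹: CFSE(tet) = -0.8Δₜ = -0.8 × (4/9)(13625) = -4844 cm⁻¹.
OSPE = -16350 − (-4844) = -11506 cm⁻¹.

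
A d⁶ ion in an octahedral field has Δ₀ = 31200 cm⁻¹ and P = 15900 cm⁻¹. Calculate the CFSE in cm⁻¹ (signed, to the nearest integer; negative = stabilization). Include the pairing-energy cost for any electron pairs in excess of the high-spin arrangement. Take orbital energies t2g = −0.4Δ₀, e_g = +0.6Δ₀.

With Δ₀ > P the complex is low-spin.
Configuration: t2g^6 e_g^0.
Orbital CFSE = -2.4Δ₀ = -2.4 × 31200 = -74880 cm⁻¹.
Excess pairs vs high-spin: 3 − 1 = 2; pairing cost = +31800 cm⁻¹.
Net CFSE = -74880 + 31800 = -43080 cm⁻¹.

-43080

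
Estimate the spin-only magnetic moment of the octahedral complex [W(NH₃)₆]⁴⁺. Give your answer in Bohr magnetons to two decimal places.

2.83 Bohr magnetons

NH₃ is neutral, so the +4 overall charge sits on W: oxidation state +4.
W is in group 6, so W⁴⁺ is d² (6 − 4 = 2).
Configuration: t₂g² eg⁰ → 2 unpaired electrons.
μ(spin-only) = √[2(2+2)] = √8 ≈ 2.83 Bohr magnetons.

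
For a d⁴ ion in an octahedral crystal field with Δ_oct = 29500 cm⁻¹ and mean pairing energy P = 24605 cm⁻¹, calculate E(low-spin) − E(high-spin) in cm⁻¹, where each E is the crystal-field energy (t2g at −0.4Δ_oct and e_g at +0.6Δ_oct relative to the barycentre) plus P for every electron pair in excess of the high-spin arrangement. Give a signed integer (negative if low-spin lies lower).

In the high-spin limit (t2g^3 e_g^1) the orbital term is -0.6Δ_oct = -17700 cm⁻¹, with no excess pairing.
Low-spin t2g^4 e_g^0 gives -1.6Δ_oct = -47200 cm⁻¹, but forming 1 extra pair costs 1P = 24605 cm⁻¹, so E(LS) = -47200 + 24605 = -22595 cm⁻¹.
The difference is -22595 − (-17700) = -4895 cm⁻¹, so low-spin lies lower.

-4895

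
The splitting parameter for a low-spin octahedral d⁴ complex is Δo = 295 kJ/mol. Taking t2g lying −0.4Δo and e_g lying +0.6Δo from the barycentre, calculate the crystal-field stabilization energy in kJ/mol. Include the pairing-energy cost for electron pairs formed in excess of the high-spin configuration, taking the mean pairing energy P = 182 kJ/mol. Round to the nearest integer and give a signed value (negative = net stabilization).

-290

Configuration: t2g^4 e_g^0.
CFSE(orbital) = 4×(-0.4Δo) + 0×(0.6Δo) = -1.6Δo; with Δo = 295 kJ/mol that is -472 kJ/mol.
High-spin d⁴ would be t2g^3 e_g^1 with 0 pairs; low-spin has 1, so 1 excess pair costs +1P = +182 kJ/mol.
Net CFSE = -472 + 182 = -290 kJ/mol.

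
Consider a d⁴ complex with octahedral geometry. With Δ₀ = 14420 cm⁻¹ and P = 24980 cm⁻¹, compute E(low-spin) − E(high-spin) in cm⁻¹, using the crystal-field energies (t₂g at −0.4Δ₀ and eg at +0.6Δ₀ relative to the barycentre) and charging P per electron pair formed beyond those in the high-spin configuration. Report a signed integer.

10560

In the high-spin limit (t₂g³ eg¹) the orbital term is -0.6Δ₀ = -8652 cm⁻¹, with no excess pairing.
Low-spin t₂g⁴ eg⁰ gives -1.6Δ₀ = -23072 cm⁻¹, but forming 1 extra pair costs 1P = 24980 cm⁻¹, so E(LS) = -23072 + 24980 = 1908 cm⁻¹.
E(LS) − E(HS) = 1908 − (-8652) = 10560 cm⁻¹.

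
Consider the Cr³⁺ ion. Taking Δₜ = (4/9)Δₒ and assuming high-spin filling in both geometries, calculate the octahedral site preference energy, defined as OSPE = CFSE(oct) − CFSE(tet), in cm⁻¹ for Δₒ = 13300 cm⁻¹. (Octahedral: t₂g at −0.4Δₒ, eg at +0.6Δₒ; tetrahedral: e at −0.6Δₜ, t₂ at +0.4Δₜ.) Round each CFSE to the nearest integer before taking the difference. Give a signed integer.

-11231

Cr sits in group 6; removing 3 electrons leaves Cr³⁺ with 6 − 3 = 3 d electrons.
In an octahedral site d³ (HS) is t₂g³ eg⁰, giving CFSE(oct) = -1.2Δₒ = -15960 cm⁻¹.
Tetrahedral: e² t₂¹, CFSE = 2(−0.6) + 1(+0.4) = -0.8Δₜ = -0.8 × (4/9) × 13300 = -4729 cm⁻¹.
Subtracting, OSPE = -15960 − (-4729) = -11231 cm⁻¹.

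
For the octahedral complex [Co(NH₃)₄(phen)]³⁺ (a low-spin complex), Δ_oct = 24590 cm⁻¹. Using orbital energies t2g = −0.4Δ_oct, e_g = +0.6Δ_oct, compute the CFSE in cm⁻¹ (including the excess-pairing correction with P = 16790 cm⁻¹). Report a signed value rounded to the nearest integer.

-25436

Ligand charges: 4×(+0) from NH₃ and 1×(+0) from phen sum to +0; with overall charge +3, Co is +3.
Co³⁺: group 9, so d-count = 9 − 3 = 6.
Electron filling gives t2g^6 e_g^0.
CFSE(orbital) = 6×(-0.4Δ_oct) + 0×(0.6Δ_oct) = -2.4Δ_oct; with Δ_oct = 24590 cm⁻¹ that is -59016 cm⁻¹.
Pairing penalty: 3 pairs vs 1 in the high-spin reference → 2 extra × P = 33580 cm⁻¹.
Combining: -59016 + 33580 = -25436 cm⁻¹.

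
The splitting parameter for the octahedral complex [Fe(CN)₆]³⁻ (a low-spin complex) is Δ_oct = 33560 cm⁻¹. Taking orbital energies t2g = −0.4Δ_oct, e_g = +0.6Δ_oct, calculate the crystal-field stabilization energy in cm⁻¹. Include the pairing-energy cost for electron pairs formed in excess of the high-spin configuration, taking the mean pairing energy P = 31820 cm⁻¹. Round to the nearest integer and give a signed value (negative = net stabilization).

-3480

Each CN⁻ contributes -1; 6 × (-1) = -6. With overall charge -3, Fe is in the +3 oxidation state.
Group 8 minus oxidation state +3 gives a d⁵ configuration for Fe³⁺.
Electron filling gives t2g^5 e_g^0.
The orbital stabilization is -2.0Δ_oct = -2.0 × 33560 = -67120 cm⁻¹.
High-spin d⁵ would be t2g^3 e_g^2 with 0 pairs; low-spin has 2, so 2 excess pairs cost +2P = +63640 cm⁻¹.
Combining: -67120 + 63640 = -3480 cm⁻¹.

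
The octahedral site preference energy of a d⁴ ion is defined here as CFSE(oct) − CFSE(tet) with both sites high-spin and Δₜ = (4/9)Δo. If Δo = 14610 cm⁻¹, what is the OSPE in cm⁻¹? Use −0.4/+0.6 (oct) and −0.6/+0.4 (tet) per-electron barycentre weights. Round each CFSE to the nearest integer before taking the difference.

-6169

Octahedral high-spin t₂g³ eg¹: CFSE = -0.6 × 14610 = -8766 cm⁻¹.
In a tetrahedral site the filling is e² t₂²: CFSE(tet) = -0.4Δₜ = -0.4 × (4/9)(14610) = -2597 cm⁻¹.
OSPE = CFSE(oct) − CFSE(tet) = -8766 − (-2597) = -6169 cm⁻¹.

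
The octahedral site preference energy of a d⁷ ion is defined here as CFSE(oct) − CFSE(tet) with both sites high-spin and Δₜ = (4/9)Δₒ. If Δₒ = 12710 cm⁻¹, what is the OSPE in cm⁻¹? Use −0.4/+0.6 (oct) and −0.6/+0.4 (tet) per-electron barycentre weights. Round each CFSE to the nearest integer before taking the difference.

-3389

Octahedral (high-spin): t2g^5 e_g^2, CFSE = 5(−0.4) + 2(+0.6) = -0.8Δₒ = -0.8 × 12710 = -10168 cm⁻¹.
Tetrahedral: e^4 t2^3, CFSE = 4(−0.6) + 3(+0.4) = -1.2Δₜ = -1.2 × (4/9) × 12710 = -6779 cm⁻¹.
OSPE = CFSE(oct) − CFSE(tet) = -10168 − (-6779) = -3389 cm⁻¹.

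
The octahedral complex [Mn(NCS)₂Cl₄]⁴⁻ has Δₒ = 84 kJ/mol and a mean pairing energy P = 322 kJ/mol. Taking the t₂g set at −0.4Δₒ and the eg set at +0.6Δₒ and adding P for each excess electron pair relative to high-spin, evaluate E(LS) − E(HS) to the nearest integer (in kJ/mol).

Ligand charges: 2×(-1) from NCS⁻ and 4×(-1) from Cl⁻ sum to -6; with overall charge -4, Mn is +2.
Mn is in group 7, so Mn²⁺ is d⁵ (7 − 2 = 5).
High-spin: t₂g³ eg², CFSE = 0.0Δₒ = 0 kJ/mol.
Low-spin t₂g⁵ eg⁰ gives -2.0Δₒ = -168 kJ/mol, but forming 2 extra pairs costs 2P = 644 kJ/mol, so E(LS) = -168 + 644 = 476 kJ/mol.
Thus E(LS) − E(HS) = 476 kJ/mol.

476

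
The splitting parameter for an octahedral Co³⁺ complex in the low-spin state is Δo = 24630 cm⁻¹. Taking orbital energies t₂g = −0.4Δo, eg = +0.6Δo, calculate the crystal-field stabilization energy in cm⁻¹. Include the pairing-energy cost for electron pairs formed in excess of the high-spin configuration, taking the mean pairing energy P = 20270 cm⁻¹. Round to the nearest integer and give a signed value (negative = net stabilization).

-18572

Co sits in group 9; removing 3 electrons leaves Co³⁺ with 9 − 3 = 6 d electrons.
Electron filling gives t₂g⁶ eg⁰.
Orbital CFSE = 6(-0.4) + 0(0.6) = -2.4Δo = -2.4 × 24630 = -59112 cm⁻¹.
High-spin d⁶ would be t₂g⁴ eg² with 1 pair; low-spin has 3, so 2 excess pairs cost +2P = +40540 cm⁻¹.
Overall CFSE = -59112 + 40540 = -18572 cm⁻¹.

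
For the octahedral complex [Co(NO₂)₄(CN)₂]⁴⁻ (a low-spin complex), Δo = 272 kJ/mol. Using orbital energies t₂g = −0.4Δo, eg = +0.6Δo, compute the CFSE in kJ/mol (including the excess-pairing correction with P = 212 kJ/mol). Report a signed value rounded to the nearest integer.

-278

Ligand charges: 4×(-1) from NO₂⁻ and 2×(-1) from CN⁻ sum to -6; with overall charge -4, Co is +2.
Co sits in group 9; removing 2 electrons leaves Co²⁺ with 9 − 2 = 7 d electrons.
Configuration: t₂g⁶ eg¹.
Orbital CFSE = 6(-0.4) + 1(0.6) = -1.8Δo = -1.8 × 272 = -490 kJ/mol.
Pairing penalty: 3 pairs vs 2 in the high-spin reference → 1 extra × P = 212 kJ/mol.
Net CFSE = -490 + 212 = -278 kJ/mol.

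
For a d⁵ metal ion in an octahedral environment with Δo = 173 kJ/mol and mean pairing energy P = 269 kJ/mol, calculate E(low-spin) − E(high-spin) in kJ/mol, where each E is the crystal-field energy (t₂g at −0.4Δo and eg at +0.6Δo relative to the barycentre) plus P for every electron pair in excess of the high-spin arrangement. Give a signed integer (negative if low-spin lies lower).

192

High-spin: t₂g³ eg², CFSE = 0.0Δo = 0 kJ/mol.
Low-spin: t₂g⁵ eg⁰, orbital CFSE = -2.0Δo = -346 kJ/mol; plus 2 excess pairs × P = +538 kJ/mol; total 192 kJ/mol.
The difference is 192 − (0) = 192 kJ/mol, so high-spin lies lower.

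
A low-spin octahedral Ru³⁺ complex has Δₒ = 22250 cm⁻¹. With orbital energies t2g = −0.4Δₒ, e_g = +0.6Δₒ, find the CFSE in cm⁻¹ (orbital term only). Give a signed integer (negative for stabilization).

-44500

Ru sits in group 8; removing 3 electrons leaves Ru³⁺ with 8 − 3 = 5 d electrons.
Configuration: t2g^5 e_g^0.
Orbital CFSE = 5(-0.4) + 0(0.6) = -2.0Δₒ = -2.0 × 22250 = -44500 cm⁻¹.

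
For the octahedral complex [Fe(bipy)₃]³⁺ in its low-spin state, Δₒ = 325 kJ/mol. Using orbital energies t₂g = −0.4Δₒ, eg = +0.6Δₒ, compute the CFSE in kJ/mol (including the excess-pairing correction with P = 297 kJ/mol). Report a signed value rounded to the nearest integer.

bipy is neutral, so the +3 overall charge sits on Fe: oxidation state +3.
Group 8 minus oxidation state +3 gives a d⁵ configuration for Fe³⁺.
Electron filling gives t₂g⁵ eg⁰.
Orbital CFSE = 5(-0.4) + 0(0.6) = -2.0Δₒ = -2.0 × 325 = -650 kJ/mol.
High-spin d⁵ would be t₂g³ eg² with 0 pairs; low-spin has 2, so 2 excess pairs cost +2P = +594 kJ/mol.
Overall CFSE = -650 + 594 = -56 kJ/mol.

-56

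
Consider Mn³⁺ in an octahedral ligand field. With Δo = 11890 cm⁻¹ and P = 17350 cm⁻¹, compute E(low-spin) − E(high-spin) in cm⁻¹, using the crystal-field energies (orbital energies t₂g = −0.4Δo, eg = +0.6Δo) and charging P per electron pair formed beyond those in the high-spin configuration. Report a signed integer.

5460

Mn³⁺: group 7, so d-count = 7 − 3 = 4.
High-spin: t₂g³ eg¹, CFSE = -0.6Δo = -7134 cm⁻¹.
Low-spin: t₂g⁴ eg⁰, orbital CFSE = -1.6Δo = -19024 cm⁻¹; plus 1 excess pair × P = +17350 cm⁻¹; total -1674 cm⁻¹.
The difference is -1674 − (-7134) = 5460 cm⁻¹, so high-spin lies lower.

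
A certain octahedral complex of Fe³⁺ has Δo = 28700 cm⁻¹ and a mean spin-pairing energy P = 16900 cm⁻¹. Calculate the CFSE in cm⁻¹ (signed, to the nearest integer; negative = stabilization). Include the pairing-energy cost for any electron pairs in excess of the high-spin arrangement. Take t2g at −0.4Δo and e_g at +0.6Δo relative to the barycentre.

Fe³⁺: group 8, so d-count = 8 − 3 = 5.
Δo > P, so pairing is preferred: the ground state is low-spin.
Configuration: t2g^5 e_g^0.
Orbital CFSE = -2.0Δo = -2.0 × 28700 = -57400 cm⁻¹.
Excess pairs vs high-spin: 2 − 0 = 2; pairing cost = +33800 cm⁻¹.
Net CFSE = -57400 + 33800 = -23600 cm⁻¹.

-23600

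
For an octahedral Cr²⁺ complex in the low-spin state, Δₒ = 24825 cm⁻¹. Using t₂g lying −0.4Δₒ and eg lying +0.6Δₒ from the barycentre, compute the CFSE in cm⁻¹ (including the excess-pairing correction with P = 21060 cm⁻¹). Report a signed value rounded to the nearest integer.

Group 6 minus oxidation state +2 gives a d⁴ configuration for Cr²⁺.
The d⁴ electrons fill as t₂g⁴ eg⁰.
The orbital stabilization is -1.6Δₒ = -1.6 × 24825 = -39720 cm⁻¹.
High-spin d⁴ would be t₂g³ eg¹ with 0 pairs; low-spin has 1, so 1 excess pair costs +1P = +21060 cm⁻¹.
Net CFSE = -39720 + 21060 = -18660 cm⁻¹.

-18660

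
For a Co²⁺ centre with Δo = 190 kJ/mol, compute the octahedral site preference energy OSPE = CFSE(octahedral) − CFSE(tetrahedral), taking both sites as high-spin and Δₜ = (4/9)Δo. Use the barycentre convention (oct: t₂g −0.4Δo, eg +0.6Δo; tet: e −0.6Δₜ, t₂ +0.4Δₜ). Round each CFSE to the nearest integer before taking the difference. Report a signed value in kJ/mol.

-51

Co²⁺: group 9, so d-count = 9 − 2 = 7.
In an octahedral site d⁷ (HS) is t2g^5 e_g^2, giving CFSE(oct) = -0.8Δo = -152 kJ/mol.
Tetrahedral e^4 t2^3 gives -1.2Δₜ = -1.2 × (4/9) × 190 = -101 kJ/mol.
Subtracting, OSPE = -152 − (-101) = -51 kJ/mol.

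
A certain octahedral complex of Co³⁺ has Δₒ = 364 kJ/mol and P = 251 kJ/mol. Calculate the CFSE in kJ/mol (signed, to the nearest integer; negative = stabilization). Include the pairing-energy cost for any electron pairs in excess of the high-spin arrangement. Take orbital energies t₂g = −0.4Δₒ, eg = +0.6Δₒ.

Group 9 minus oxidation state +3 gives a d⁶ configuration for Co³⁺.
Since Δₒ = 364 kJ/mol > P = 251 kJ/mol, the complex adopts the low-spin configuration.
That gives t₂g⁶ eg⁰.
Orbital CFSE = -2.4Δₒ = -2.4 × 364 = -874 kJ/mol.
Excess pairs vs high-spin: 3 − 1 = 2; pairing cost = +502 kJ/mol.
Net CFSE = -874 + 502 = -372 kJ/mol.

-372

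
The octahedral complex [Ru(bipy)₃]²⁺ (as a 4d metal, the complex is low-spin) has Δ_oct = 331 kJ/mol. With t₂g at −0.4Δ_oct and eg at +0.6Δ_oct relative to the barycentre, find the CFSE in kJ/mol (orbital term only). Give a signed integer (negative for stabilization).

-794

bipy is neutral, so the +2 overall charge sits on Ru: oxidation state +2.
Ru is in group 8, so Ru²⁺ is d⁶ (8 − 2 = 6).
Electron filling gives t₂g⁶ eg⁰.
Orbital CFSE = 6(-0.4) + 0(0.6) = -2.4Δ_oct = -2.4 × 331 = -794 kJ/mol.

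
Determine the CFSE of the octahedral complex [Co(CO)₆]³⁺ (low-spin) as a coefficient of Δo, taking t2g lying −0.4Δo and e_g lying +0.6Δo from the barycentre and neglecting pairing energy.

-2.4 Δo

CO is neutral, so the +3 overall charge sits on Co: oxidation state +3.
Group 9 minus oxidation state +3 gives a d⁶ configuration for Co³⁺.
Configuration: t2g^6 e_g^0.
CFSE = 6(-0.4Δo) + 0(0.6Δo) = -2.4Δo + 0.0Δo = -2.4Δo.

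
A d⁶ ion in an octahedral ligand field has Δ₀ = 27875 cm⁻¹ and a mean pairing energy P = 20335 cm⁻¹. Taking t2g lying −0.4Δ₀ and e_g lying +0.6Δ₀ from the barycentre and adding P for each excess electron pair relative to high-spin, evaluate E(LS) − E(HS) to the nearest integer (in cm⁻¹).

High-spin: t2g^4 e_g^2, CFSE = -0.4Δ₀ = -11150 cm⁻¹.
Low-spin: t2g^6 e_g^0, orbital CFSE = -2.4Δ₀ = -66900 cm⁻¹; plus 2 excess pairs × P = +40670 cm⁻¹; total -26230 cm⁻¹.
The difference is -26230 − (-11150) = -15080 cm⁻¹, so low-spin lies lower.

-15080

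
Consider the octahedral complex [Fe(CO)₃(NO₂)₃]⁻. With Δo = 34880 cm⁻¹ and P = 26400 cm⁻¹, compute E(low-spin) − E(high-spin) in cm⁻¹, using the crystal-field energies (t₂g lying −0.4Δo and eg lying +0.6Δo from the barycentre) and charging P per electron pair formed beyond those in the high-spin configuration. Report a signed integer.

Ligand charges: 3×(+0) from CO and 3×(-1) from NO₂⁻ sum to -3; with overall charge -1, Fe is +2.
Fe²⁺: group 8, so d-count = 8 − 2 = 6.
High-spin d⁶ fills as t₂g⁴ eg² with CFSE 4(−0.4) + 2(+0.6) = -0.4Δo = -13952 cm⁻¹.
Low-spin t₂g⁶ eg⁰ gives -2.4Δo = -83712 cm⁻¹, but forming 2 extra pairs costs 2P = 52800 cm⁻¹, so E(LS) = -83712 + 52800 = -30912 cm⁻¹.
E(LS) − E(HS) = -30912 − (-13952) = -16960 cm⁻¹.

-16960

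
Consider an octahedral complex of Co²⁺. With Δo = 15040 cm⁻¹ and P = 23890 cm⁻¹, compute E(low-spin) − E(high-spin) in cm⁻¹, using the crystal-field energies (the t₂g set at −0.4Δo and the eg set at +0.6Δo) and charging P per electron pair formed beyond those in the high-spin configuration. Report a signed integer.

8850

Co²⁺: group 9, so d-count = 9 − 2 = 7.
High-spin: t₂g⁵ eg², CFSE = -0.8Δo = -12032 cm⁻¹.
For low-spin the configuration is t₂g⁶ eg¹: orbital energy -1.8 × 15040 = -27072 cm⁻¹, and 1 additional pair relative to high-spin adds 23890 cm⁻¹, giving -3182 cm⁻¹.
E(LS) − E(HS) = -3182 − (-12032) = 8850 cm⁻¹.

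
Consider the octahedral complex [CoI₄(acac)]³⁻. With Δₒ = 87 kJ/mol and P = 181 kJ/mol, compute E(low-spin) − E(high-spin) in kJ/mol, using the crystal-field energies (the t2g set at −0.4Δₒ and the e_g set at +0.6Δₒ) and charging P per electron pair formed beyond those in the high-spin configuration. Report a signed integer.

94

Ligand charges: 4×(-1) from I⁻ and 1×(-1) from acac⁻ sum to -5; with overall charge -3, Co is +2.
Co sits in group 9; removing 2 electrons leaves Co²⁺ with 9 − 2 = 7 d electrons.
In the high-spin limit (t2g^5 e_g^2) the orbital term is -0.8Δₒ = -70 kJ/mol, with no excess pairing.
Low-spin: t2g^6 e_g^1, orbital CFSE = -1.8Δₒ = -157 kJ/mol; plus 1 excess pair × P = +181 kJ/mol; total 24 kJ/mol.
E(LS) − E(HS) = 24 − (-70) = 94 kJ/mol.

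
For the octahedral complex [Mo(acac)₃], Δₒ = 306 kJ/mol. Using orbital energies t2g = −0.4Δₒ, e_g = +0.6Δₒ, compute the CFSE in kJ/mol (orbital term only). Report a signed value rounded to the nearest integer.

-367

Each acac⁻ contributes -1; 3 × (-1) = -3. With overall charge +0, Mo is in the +3 oxidation state.
Mo is in group 6, so Mo³⁺ is d³ (6 − 3 = 3).
Electron filling gives t2g^3 e_g^0.
Orbital CFSE = 3(-0.4) + 0(0.6) = -1.2Δₒ = -1.2 × 306 = -367 kJ/mol.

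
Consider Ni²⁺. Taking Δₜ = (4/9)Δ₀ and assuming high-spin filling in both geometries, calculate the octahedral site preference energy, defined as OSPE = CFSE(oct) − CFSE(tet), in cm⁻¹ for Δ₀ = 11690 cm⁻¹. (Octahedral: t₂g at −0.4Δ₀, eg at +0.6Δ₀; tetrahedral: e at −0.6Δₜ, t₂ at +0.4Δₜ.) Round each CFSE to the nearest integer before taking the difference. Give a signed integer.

-9872

Ni²⁺: group 10, so d-count = 10 − 2 = 8.
Octahedral (high-spin): t₂g⁶ eg², CFSE = 6(−0.4) + 2(+0.6) = -1.2Δ₀ = -1.2 × 11690 = -14028 cm⁻¹.
Tetrahedral e⁴ t₂⁴ gives -0.8Δₜ = -0.8 × (4/9) × 11690 = -4156 cm⁻¹.
OSPE = -14028 − (-4156) = -9872 cm⁻¹.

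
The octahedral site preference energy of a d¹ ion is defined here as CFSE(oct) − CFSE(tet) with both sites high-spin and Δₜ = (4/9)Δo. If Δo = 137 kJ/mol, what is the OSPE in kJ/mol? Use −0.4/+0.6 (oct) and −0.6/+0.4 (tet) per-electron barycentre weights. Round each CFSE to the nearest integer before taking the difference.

-18

Octahedral high-spin t₂g¹ eg⁰: CFSE = -0.4 × 137 = -55 kJ/mol.
Tetrahedral: e¹ t₂⁰, CFSE = 1(−0.6) + 0(+0.4) = -0.6Δₜ = -0.6 × (4/9) × 137 = -37 kJ/mol.
Subtracting, OSPE = -55 − (-37) = -18 kJ/mol.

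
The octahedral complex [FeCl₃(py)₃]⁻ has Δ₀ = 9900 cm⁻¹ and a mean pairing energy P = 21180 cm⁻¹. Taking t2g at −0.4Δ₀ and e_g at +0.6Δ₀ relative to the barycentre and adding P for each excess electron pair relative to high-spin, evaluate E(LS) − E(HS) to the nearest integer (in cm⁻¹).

Ligand charges: 3×(-1) from Cl⁻ and 3×(+0) from py sum to -3; with overall charge -1, Fe is +2.
Fe sits in group 8; removing 2 electrons leaves Fe²⁺ with 8 − 2 = 6 d electrons.
High-spin d⁶ fills as t2g^4 e_g^2 with CFSE 4(−0.4) + 2(+0.6) = -0.4Δ₀ = -3960 cm⁻¹.
For low-spin the configuration is t2g^6 e_g^0: orbital energy -2.4 × 9900 = -23760 cm⁻¹, and 2 additional pairs relative to high-spin add 42360 cm⁻¹, giving 18600 cm⁻¹.
Thus E(LS) − E(HS) = 22560 cm⁻¹.

22560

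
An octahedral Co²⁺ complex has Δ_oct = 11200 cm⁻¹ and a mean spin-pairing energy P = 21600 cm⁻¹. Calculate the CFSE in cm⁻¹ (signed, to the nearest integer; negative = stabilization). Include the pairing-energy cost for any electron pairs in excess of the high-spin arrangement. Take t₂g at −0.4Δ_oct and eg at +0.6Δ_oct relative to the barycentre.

-8960

Co²⁺: group 9, so d-count = 9 − 2 = 7.
Here Δ_oct < P (11200 < 21600), so the high-spin state is favoured.
Configuration: t₂g⁵ eg².
Orbital CFSE = -0.8Δ_oct = -0.8 × 11200 = -8960 cm⁻¹.
High-spin has no excess pairs, so no pairing correction applies.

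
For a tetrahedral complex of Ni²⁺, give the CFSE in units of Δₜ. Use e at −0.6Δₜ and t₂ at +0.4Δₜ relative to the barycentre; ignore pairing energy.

Ni²⁺: group 10, so d-count = 10 − 2 = 8.
Tetrahedral fields are weak (Δₜ ≈ 4/9 Δₒ), so electrons fill high-spin.
Configuration: e⁴ t₂⁴.
CFSE = 4(-0.6Δₜ) + 4(0.4Δₜ) = -2.4Δₜ + 1.6Δₜ = -0.8Δₜ.

-0.8 Δₜ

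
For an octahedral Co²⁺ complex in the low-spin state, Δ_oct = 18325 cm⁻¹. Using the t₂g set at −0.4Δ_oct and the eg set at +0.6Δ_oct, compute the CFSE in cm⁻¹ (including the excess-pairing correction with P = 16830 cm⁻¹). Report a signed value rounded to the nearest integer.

-16155

Co is in group 9, so Co²⁺ is d⁷ (9 − 2 = 7).
Electron filling gives t₂g⁶ eg¹.
Orbital CFSE = 6(-0.4) + 1(0.6) = -1.8Δ_oct = -1.8 × 18325 = -32985 cm⁻¹.
Pairing penalty: 3 pairs vs 2 in the high-spin reference → 1 extra × P = 16830 cm⁻¹.
Net CFSE = -32985 + 16830 = -16155 cm⁻¹.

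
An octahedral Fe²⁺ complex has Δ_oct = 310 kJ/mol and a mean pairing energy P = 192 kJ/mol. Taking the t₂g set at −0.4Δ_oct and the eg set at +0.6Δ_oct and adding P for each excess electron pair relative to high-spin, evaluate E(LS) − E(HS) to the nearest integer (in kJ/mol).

-236

Fe²⁺: group 8, so d-count = 8 − 2 = 6.
High-spin: t₂g⁴ eg², CFSE = -0.4Δ_oct = -124 kJ/mol.
Low-spin: t₂g⁶ eg⁰, orbital CFSE = -2.4Δ_oct = -744 kJ/mol; plus 2 excess pairs × P = +384 kJ/mol; total -360 kJ/mol.
Thus E(LS) − E(HS) = -236 kJ/mol.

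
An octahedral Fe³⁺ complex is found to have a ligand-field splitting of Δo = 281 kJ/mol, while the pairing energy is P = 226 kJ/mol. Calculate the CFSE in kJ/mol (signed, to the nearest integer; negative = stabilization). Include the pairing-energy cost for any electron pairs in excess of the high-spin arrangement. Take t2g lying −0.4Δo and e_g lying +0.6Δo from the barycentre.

-110

Group 8 minus oxidation state +3 gives a d⁵ configuration for Fe³⁺.
With Δo > P the complex is low-spin.
That gives t2g^5 e_g^0.
Orbital CFSE = -2.0Δo = -2.0 × 281 = -562 kJ/mol.
Excess pairs vs high-spin: 2 − 0 = 2; pairing cost = +452 kJ/mol.
Net CFSE = -562 + 452 = -110 kJ/mol.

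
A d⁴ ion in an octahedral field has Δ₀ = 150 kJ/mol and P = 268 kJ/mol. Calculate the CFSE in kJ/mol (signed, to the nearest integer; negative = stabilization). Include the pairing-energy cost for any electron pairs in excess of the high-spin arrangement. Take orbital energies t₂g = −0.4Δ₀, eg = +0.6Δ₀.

Δ₀ < P, so pairing is avoided: the ground state is high-spin.
That gives t₂g³ eg¹.
Orbital CFSE = -0.6Δ₀ = -0.6 × 150 = -90 kJ/mol.
High-spin has no excess pairs, so no pairing correction applies.

-90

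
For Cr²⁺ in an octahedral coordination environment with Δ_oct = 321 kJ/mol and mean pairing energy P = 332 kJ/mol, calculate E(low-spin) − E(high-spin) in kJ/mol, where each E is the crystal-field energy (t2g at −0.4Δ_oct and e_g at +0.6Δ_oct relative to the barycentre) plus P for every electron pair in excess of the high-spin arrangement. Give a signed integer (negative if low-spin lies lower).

11

Cr sits in group 6; removing 2 electrons leaves Cr²⁺ with 6 − 2 = 4 d electrons.
In the high-spin limit (t2g^3 e_g^1) the orbital term is -0.6Δ_oct = -193 kJ/mol, with no excess pairing.
Low-spin t2g^4 e_g^0 gives -1.6Δ_oct = -514 kJ/mol, but forming 1 extra pair costs 1P = 332 kJ/mol, so E(LS) = -514 + 332 = -182 kJ/mol.
Thus E(LS) − E(HS) = 11 kJ/mol.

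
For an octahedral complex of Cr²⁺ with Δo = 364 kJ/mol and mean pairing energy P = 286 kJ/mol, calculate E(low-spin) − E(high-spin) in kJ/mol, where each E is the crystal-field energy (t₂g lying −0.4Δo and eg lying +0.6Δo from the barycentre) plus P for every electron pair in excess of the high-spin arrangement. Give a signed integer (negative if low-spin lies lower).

-78

Cr²⁺: group 6, so d-count = 6 − 2 = 4.
High-spin: t₂g³ eg¹, CFSE = -0.6Δo = -218 kJ/mol.
Low-spin t₂g⁴ eg⁰ gives -1.6Δo = -582 kJ/mol, but forming 1 extra pair costs 1P = 286 kJ/mol, so E(LS) = -582 + 286 = -296 kJ/mol.
Thus E(LS) − E(HS) = -78 kJ/mol.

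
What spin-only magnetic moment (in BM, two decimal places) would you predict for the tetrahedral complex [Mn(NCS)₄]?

3.87 BM

Each NCS⁻ contributes -1; 4 × (-1) = -4. With overall charge +0, Mn is in the +4 oxidation state.
Mn is in group 7, so Mn⁴⁺ is d³ (7 − 4 = 3).
Tetrahedral fields are weak (Δₜ ≈ 4/9 Δₒ), so electrons fill high-spin.
Configuration: e² t₂¹ → 3 unpaired electrons.
μ(spin-only) = √[3(3+2)] = √15 ≈ 3.87 BM.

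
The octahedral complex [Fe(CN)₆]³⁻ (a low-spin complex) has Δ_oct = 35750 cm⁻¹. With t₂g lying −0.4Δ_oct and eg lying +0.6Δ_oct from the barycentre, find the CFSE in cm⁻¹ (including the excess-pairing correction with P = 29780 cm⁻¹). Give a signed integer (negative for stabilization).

Each CN⁻ contributes -1; 6 × (-1) = -6. With overall charge -3, Fe is in the +3 oxidation state.
Fe³⁺: group 8, so d-count = 8 − 3 = 5.
Configuration: t₂g⁵ eg⁰.
CFSE(orbital) = 5×(-0.4Δ_oct) + 0×(0.6Δ_oct) = -2.0Δ_oct; with Δ_oct = 35750 cm⁻¹ that is -71500 cm⁻¹.
Relative to high-spin t₂g³ eg² (0 paired), the low-spin configuration has 2 additional pairs, contributing +2 × 29780 = +59560 cm⁻¹.
Net CFSE = -71500 + 59560 = -11940 cm⁻¹.

-11940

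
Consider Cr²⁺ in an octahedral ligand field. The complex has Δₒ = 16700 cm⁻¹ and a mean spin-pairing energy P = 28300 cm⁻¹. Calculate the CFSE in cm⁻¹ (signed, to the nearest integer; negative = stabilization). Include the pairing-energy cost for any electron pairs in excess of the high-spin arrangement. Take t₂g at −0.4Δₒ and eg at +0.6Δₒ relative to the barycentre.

-10020

Cr²⁺: group 6, so d-count = 6 − 2 = 4.
With Δₒ < P the complex is high-spin.
Filling d⁴ accordingly: t₂g³ eg¹.
Orbital CFSE = -0.6Δₒ = -0.6 × 16700 = -10020 cm⁻¹.
High-spin has no excess pairs, so no pairing correction applies.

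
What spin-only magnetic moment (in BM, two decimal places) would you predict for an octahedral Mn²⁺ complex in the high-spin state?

5.92 BM

Mn is in group 7, so Mn²⁺ is d⁵ (7 − 2 = 5).
Configuration: t₂g³ eg² → 5 unpaired electrons.
μ(spin-only) = √[5(5+2)] = √35 ≈ 5.92 BM.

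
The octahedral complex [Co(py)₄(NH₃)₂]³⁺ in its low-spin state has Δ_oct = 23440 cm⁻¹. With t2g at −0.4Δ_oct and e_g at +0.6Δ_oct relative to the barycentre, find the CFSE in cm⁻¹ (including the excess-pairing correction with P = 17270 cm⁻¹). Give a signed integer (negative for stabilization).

Ligand charges: 4×(+0) from py and 2×(+0) from NH₃ sum to +0; with overall charge +3, Co is +3.
Co³⁺: group 9, so d-count = 9 − 3 = 6.
Configuration: t2g^6 e_g^0.
The orbital stabilization is -2.4Δ_oct = -2.4 × 23440 = -56256 cm⁻¹.
High-spin d⁶ would be t2g^4 e_g^2 with 1 pair; low-spin has 3, so 2 excess pairs cost +2P = +34540 cm⁻¹.
Overall CFSE = -56256 + 34540 = -21716 cm⁻¹.

-21716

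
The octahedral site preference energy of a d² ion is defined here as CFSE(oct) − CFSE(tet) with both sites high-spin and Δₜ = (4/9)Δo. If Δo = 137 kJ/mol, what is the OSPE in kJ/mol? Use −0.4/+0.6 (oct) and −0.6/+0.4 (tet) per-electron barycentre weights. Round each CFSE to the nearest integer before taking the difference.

-37

Octahedral (high-spin): t2g^2 e_g^0, CFSE = 2(−0.4) + 0(+0.6) = -0.8Δo = -0.8 × 137 = -110 kJ/mol.
Tetrahedral e^2 t2^0 gives -1.2Δₜ = -1.2 × (4/9) × 137 = -73 kJ/mol.
Subtracting, OSPE = -110 − (-73) = -37 kJ/mol.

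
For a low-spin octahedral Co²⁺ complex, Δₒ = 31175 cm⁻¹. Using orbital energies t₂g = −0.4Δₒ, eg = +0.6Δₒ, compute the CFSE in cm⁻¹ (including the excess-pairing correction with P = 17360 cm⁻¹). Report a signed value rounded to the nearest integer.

Group 9 minus oxidation state +2 gives a d⁷ configuration for Co²⁺.
Configuration: t₂g⁶ eg¹.
The orbital stabilization is -1.8Δₒ = -1.8 × 31175 = -56115 cm⁻¹.
Pairing penalty: 3 pairs vs 2 in the high-spin reference → 1 extra × P = 17360 cm⁻¹.
Combining: -56115 + 17360 = -38755 cm⁻¹.

-38755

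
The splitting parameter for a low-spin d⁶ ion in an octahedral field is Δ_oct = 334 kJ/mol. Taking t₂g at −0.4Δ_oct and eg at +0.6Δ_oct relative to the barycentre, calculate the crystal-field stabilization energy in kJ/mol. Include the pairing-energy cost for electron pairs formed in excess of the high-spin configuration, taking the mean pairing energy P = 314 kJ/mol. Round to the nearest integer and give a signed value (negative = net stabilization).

Electron filling gives t₂g⁶ eg⁰.
Orbital CFSE = 6(-0.4) + 0(0.6) = -2.4Δ_oct = -2.4 × 334 = -802 kJ/mol.
Relative to high-spin t₂g⁴ eg² (1 paired), the low-spin configuration has 2 additional pairs, contributing +2 × 314 = +628 kJ/mol.
Overall CFSE = -802 + 628 = -174 kJ/mol.

-174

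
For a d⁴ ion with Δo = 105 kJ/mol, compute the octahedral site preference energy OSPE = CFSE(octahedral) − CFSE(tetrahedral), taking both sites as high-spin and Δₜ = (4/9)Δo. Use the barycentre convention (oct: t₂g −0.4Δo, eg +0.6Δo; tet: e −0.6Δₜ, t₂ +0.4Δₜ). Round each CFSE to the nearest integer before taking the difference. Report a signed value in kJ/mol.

-44

Octahedral high-spin t₂g³ eg¹: CFSE = -0.6 × 105 = -63 kJ/mol.
In a tetrahedral site the filling is e² t₂²: CFSE(tet) = -0.4Δₜ = -0.4 × (4/9)(105) = -19 kJ/mol.
OSPE = CFSE(oct) − CFSE(tet) = -63 − (-19) = -44 kJ/mol.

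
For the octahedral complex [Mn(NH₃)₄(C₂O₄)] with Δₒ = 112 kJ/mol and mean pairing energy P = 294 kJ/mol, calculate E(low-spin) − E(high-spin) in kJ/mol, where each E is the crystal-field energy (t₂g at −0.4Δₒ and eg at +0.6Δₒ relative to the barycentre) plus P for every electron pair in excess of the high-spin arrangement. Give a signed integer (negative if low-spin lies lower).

Ligand charges: 4×(+0) from NH₃ and 1×(-2) from C₂O₄²⁻ sum to -2; with overall charge +0, Mn is +2.
Mn sits in group 7; removing 2 electrons leaves Mn²⁺ with 7 − 2 = 5 d electrons.
In the high-spin limit (t₂g³ eg²) the orbital term is 0.0Δₒ = 0 kJ/mol, with no excess pairing.
For low-spin the configuration is t₂g⁵ eg⁰: orbital energy -2.0 × 112 = -224 kJ/mol, and 2 additional pairs relative to high-spin add 588 kJ/mol, giving 364 kJ/mol.
E(LS) − E(HS) = 364 − (0) = 364 kJ/mol.

364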